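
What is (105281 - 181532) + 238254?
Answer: 162003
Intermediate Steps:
(105281 - 181532) + 238254 = -76251 + 238254 = 162003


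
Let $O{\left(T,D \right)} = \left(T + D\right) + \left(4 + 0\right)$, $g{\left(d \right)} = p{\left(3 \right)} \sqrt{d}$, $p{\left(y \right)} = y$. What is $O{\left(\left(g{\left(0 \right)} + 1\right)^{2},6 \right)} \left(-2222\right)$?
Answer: $-24442$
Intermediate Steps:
$g{\left(d \right)} = 3 \sqrt{d}$
$O{\left(T,D \right)} = 4 + D + T$ ($O{\left(T,D \right)} = \left(D + T\right) + 4 = 4 + D + T$)
$O{\left(\left(g{\left(0 \right)} + 1\right)^{2},6 \right)} \left(-2222\right) = \left(4 + 6 + \left(3 \sqrt{0} + 1\right)^{2}\right) \left(-2222\right) = \left(4 + 6 + \left(3 \cdot 0 + 1\right)^{2}\right) \left(-2222\right) = \left(4 + 6 + \left(0 + 1\right)^{2}\right) \left(-2222\right) = \left(4 + 6 + 1^{2}\right) \left(-2222\right) = \left(4 + 6 + 1\right) \left(-2222\right) = 11 \left(-2222\right) = -24442$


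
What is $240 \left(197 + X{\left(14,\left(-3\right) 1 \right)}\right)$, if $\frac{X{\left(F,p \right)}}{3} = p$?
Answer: $45120$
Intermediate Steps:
$X{\left(F,p \right)} = 3 p$
$240 \left(197 + X{\left(14,\left(-3\right) 1 \right)}\right) = 240 \left(197 + 3 \left(\left(-3\right) 1\right)\right) = 240 \left(197 + 3 \left(-3\right)\right) = 240 \left(197 - 9\right) = 240 \cdot 188 = 45120$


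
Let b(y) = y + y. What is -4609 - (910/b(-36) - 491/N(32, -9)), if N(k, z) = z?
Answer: -55811/12 ≈ -4650.9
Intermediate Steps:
b(y) = 2*y
-4609 - (910/b(-36) - 491/N(32, -9)) = -4609 - (910/((2*(-36))) - 491/(-9)) = -4609 - (910/(-72) - 491*(-1/9)) = -4609 - (910*(-1/72) + 491/9) = -4609 - (-455/36 + 491/9) = -4609 - 1*503/12 = -4609 - 503/12 = -55811/12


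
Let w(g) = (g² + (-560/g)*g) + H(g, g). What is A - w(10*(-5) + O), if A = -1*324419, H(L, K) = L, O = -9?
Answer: -327281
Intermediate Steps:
w(g) = -560 + g + g² (w(g) = (g² + (-560/g)*g) + g = (g² - 560) + g = (-560 + g²) + g = -560 + g + g²)
A = -324419
A - w(10*(-5) + O) = -324419 - (-560 + (10*(-5) - 9) + (10*(-5) - 9)²) = -324419 - (-560 + (-50 - 9) + (-50 - 9)²) = -324419 - (-560 - 59 + (-59)²) = -324419 - (-560 - 59 + 3481) = -324419 - 1*2862 = -324419 - 2862 = -327281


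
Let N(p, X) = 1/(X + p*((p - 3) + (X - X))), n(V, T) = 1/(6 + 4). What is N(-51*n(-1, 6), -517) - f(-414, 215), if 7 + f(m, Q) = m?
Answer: 20026449/47569 ≈ 421.00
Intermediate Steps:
f(m, Q) = -7 + m
n(V, T) = ⅒ (n(V, T) = 1/10 = ⅒)
N(p, X) = 1/(X + p*(-3 + p)) (N(p, X) = 1/(X + p*((-3 + p) + 0)) = 1/(X + p*(-3 + p)))
N(-51*n(-1, 6), -517) - f(-414, 215) = 1/(-517 + (-51*⅒)² - (-153)/10) - (-7 - 414) = 1/(-517 + (-51/10)² - 3*(-51/10)) - 1*(-421) = 1/(-517 + 2601/100 + 153/10) + 421 = 1/(-47569/100) + 421 = -100/47569 + 421 = 20026449/47569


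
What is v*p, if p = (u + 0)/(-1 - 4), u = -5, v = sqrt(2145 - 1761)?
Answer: 8*sqrt(6) ≈ 19.596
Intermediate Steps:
v = 8*sqrt(6) (v = sqrt(384) = 8*sqrt(6) ≈ 19.596)
p = 1 (p = (-5 + 0)/(-1 - 4) = -5/(-5) = -5*(-1/5) = 1)
v*p = (8*sqrt(6))*1 = 8*sqrt(6)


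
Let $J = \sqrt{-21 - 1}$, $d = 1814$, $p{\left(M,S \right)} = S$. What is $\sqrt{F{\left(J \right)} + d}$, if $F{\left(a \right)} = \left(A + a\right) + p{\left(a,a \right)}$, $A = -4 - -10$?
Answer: $\sqrt{1820 + 2 i \sqrt{22}} \approx 42.662 + 0.1099 i$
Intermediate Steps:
$A = 6$ ($A = -4 + 10 = 6$)
$J = i \sqrt{22}$ ($J = \sqrt{-22} = i \sqrt{22} \approx 4.6904 i$)
$F{\left(a \right)} = 6 + 2 a$ ($F{\left(a \right)} = \left(6 + a\right) + a = 6 + 2 a$)
$\sqrt{F{\left(J \right)} + d} = \sqrt{\left(6 + 2 i \sqrt{22}\right) + 1814} = \sqrt{1820 + 2 i \sqrt{22}}$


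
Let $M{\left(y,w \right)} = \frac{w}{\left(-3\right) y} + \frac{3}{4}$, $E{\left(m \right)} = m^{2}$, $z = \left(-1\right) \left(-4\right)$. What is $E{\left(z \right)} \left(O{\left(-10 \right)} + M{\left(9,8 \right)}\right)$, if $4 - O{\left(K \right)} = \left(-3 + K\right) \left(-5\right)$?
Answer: $- \frac{26156}{27} \approx -968.74$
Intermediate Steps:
$z = 4$
$M{\left(y,w \right)} = \frac{3}{4} - \frac{w}{3 y}$ ($M{\left(y,w \right)} = w \left(- \frac{1}{3 y}\right) + 3 \cdot \frac{1}{4} = - \frac{w}{3 y} + \frac{3}{4} = \frac{3}{4} - \frac{w}{3 y}$)
$O{\left(K \right)} = -11 + 5 K$ ($O{\left(K \right)} = 4 - \left(-3 + K\right) \left(-5\right) = 4 - \left(15 - 5 K\right) = 4 + \left(-15 + 5 K\right) = -11 + 5 K$)
$E{\left(z \right)} \left(O{\left(-10 \right)} + M{\left(9,8 \right)}\right) = 4^{2} \left(\left(-11 + 5 \left(-10\right)\right) + \left(\frac{3}{4} - \frac{8}{3 \cdot 9}\right)\right) = 16 \left(\left(-11 - 50\right) + \left(\frac{3}{4} - \frac{8}{3} \cdot \frac{1}{9}\right)\right) = 16 \left(-61 + \left(\frac{3}{4} - \frac{8}{27}\right)\right) = 16 \left(-61 + \frac{49}{108}\right) = 16 \left(- \frac{6539}{108}\right) = - \frac{26156}{27}$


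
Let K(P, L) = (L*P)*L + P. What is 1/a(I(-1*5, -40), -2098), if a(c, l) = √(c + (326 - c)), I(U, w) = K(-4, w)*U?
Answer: √326/326 ≈ 0.055385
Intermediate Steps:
K(P, L) = P + P*L² (K(P, L) = P*L² + P = P + P*L²)
I(U, w) = U*(-4 - 4*w²) (I(U, w) = (-4*(1 + w²))*U = (-4 - 4*w²)*U = U*(-4 - 4*w²))
a(c, l) = √326
1/a(I(-1*5, -40), -2098) = 1/(√326) = √326/326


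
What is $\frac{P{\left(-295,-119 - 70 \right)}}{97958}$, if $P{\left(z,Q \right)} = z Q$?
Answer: $\frac{7965}{13994} \approx 0.56917$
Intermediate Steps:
$P{\left(z,Q \right)} = Q z$
$\frac{P{\left(-295,-119 - 70 \right)}}{97958} = \frac{\left(-119 - 70\right) \left(-295\right)}{97958} = \left(-119 - 70\right) \left(-295\right) \frac{1}{97958} = \left(-189\right) \left(-295\right) \frac{1}{97958} = 55755 \cdot \frac{1}{97958} = \frac{7965}{13994}$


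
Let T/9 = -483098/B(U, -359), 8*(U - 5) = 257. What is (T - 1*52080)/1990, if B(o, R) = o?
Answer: -253792/2985 ≈ -85.022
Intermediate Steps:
U = 297/8 (U = 5 + (1/8)*257 = 5 + 257/8 = 297/8 ≈ 37.125)
T = -351344/3 (T = 9*(-483098/297/8) = 9*(-483098*8/297) = 9*(-351344/27) = -351344/3 ≈ -1.1711e+5)
(T - 1*52080)/1990 = (-351344/3 - 1*52080)/1990 = (-351344/3 - 52080)*(1/1990) = -507584/3*1/1990 = -253792/2985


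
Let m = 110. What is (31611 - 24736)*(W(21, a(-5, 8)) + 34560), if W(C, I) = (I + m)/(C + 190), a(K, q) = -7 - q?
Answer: 50134253125/211 ≈ 2.3760e+8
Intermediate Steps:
W(C, I) = (110 + I)/(190 + C) (W(C, I) = (I + 110)/(C + 190) = (110 + I)/(190 + C))
(31611 - 24736)*(W(21, a(-5, 8)) + 34560) = (31611 - 24736)*((110 + (-7 - 1*8))/(190 + 21) + 34560) = 6875*((110 + (-7 - 8))/211 + 34560) = 6875*((110 - 15)/211 + 34560) = 6875*((1/211)*95 + 34560) = 6875*(95/211 + 34560) = 6875*(7292255/211) = 50134253125/211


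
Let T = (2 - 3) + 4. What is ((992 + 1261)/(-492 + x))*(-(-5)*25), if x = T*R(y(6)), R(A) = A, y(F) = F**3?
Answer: 93875/52 ≈ 1805.3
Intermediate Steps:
T = 3 (T = -1 + 4 = 3)
x = 648 (x = 3*6**3 = 3*216 = 648)
((992 + 1261)/(-492 + x))*(-(-5)*25) = ((992 + 1261)/(-492 + 648))*(-(-5)*25) = (2253/156)*(-1*(-125)) = (2253*(1/156))*125 = (751/52)*125 = 93875/52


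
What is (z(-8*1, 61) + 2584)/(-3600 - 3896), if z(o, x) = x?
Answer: -2645/7496 ≈ -0.35285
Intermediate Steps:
(z(-8*1, 61) + 2584)/(-3600 - 3896) = (61 + 2584)/(-3600 - 3896) = 2645/(-7496) = 2645*(-1/7496) = -2645/7496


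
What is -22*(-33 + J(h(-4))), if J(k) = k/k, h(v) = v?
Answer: 704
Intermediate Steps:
J(k) = 1
-22*(-33 + J(h(-4))) = -22*(-33 + 1) = -22*(-32) = 704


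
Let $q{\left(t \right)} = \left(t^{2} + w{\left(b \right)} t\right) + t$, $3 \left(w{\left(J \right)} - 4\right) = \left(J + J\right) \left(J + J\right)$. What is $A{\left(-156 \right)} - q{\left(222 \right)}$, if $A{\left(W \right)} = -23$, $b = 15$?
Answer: $-117017$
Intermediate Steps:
$w{\left(J \right)} = 4 + \frac{4 J^{2}}{3}$ ($w{\left(J \right)} = 4 + \frac{\left(J + J\right) \left(J + J\right)}{3} = 4 + \frac{2 J 2 J}{3} = 4 + \frac{4 J^{2}}{3}$)
$q{\left(t \right)} = t^{2} + 305 t$ ($q{\left(t \right)} = \left(t^{2} + \left(4 + \frac{4 \cdot 15^{2}}{3}\right) t\right) + t = \left(t^{2} + \left(4 + \frac{4}{3} \cdot 225\right) t\right) + t = \left(t^{2} + \left(4 + 300\right) t\right) + t = \left(t^{2} + 304 t\right) + t = t^{2} + 305 t$)
$A{\left(-156 \right)} - q{\left(222 \right)} = -23 - 222 \left(305 + 222\right) = -23 - 222 \cdot 527 = -23 - 116994 = -117017$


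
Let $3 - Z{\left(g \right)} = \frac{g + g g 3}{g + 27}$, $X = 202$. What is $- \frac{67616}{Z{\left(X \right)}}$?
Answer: $\frac{15484064}{121927} \approx 126.99$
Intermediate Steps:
$Z{\left(g \right)} = 3 - \frac{g + 3 g^{2}}{27 + g}$ ($Z{\left(g \right)} = 3 - \frac{g + g g 3}{g + 27} = 3 - \frac{g + g^{2} \cdot 3}{27 + g} = 3 - \frac{g + 3 g^{2}}{27 + g}$)
$- \frac{67616}{Z{\left(X \right)}} = - \frac{67616}{\frac{1}{27 + 202} \left(81 - 3 \cdot 202^{2} + 2 \cdot 202\right)} = - \frac{67616}{\frac{1}{229} \left(81 - 122412 + 404\right)} = - \frac{67616}{\frac{1}{229} \left(-121927\right)} = - \frac{67616}{- \frac{121927}{229}} = \left(-67616\right) \left(- \frac{229}{121927}\right) = \frac{15484064}{121927}$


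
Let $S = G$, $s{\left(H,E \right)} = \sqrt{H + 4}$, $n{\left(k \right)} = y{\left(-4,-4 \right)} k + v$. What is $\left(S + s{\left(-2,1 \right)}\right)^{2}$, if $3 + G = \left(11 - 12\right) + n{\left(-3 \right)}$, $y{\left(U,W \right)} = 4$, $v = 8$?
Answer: $\left(8 - \sqrt{2}\right)^{2} \approx 43.373$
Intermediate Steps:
$n{\left(k \right)} = 8 + 4 k$ ($n{\left(k \right)} = 4 k + 8 = 8 + 4 k$)
$s{\left(H,E \right)} = \sqrt{4 + H}$
$G = -8$ ($G = -3 + \left(\left(11 - 12\right) + \left(8 + 4 \left(-3\right)\right)\right) = -3 + \left(-1 + \left(8 - 12\right)\right) = -3 - 5 = -8$)
$S = -8$
$\left(S + s{\left(-2,1 \right)}\right)^{2} = \left(-8 + \sqrt{4 - 2}\right)^{2} = \left(-8 + \sqrt{2}\right)^{2}$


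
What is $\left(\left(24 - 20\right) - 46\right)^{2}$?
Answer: $1764$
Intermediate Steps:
$\left(\left(24 - 20\right) - 46\right)^{2} = \left(4 - 46\right)^{2} = \left(-42\right)^{2} = 1764$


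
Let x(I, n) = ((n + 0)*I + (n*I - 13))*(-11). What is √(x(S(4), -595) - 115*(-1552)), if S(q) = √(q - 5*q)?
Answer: √(178623 + 52360*I) ≈ 427.06 + 61.303*I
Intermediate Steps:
S(q) = 2*√(-q) (S(q) = √(-4*q) = 2*√(-q))
x(I, n) = 143 - 22*I*n (x(I, n) = (n*I + (I*n - 13))*(-11) = (I*n + (-13 + I*n))*(-11) = (-13 + 2*I*n)*(-11) = 143 - 22*I*n)
√(x(S(4), -595) - 115*(-1552)) = √((143 - 22*2*√(-1*4)*(-595)) - 115*(-1552)) = √((143 - 22*2*√(-4)*(-595)) + 178480) = √((143 - 22*2*(2*I)*(-595)) + 178480) = √((143 - 22*4*I*(-595)) + 178480) = √((143 + 52360*I) + 178480) = √(178623 + 52360*I)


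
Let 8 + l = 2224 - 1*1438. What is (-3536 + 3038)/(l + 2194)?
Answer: -249/1486 ≈ -0.16756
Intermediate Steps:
l = 778 (l = -8 + (2224 - 1*1438) = -8 + (2224 - 1438) = -8 + 786 = 778)
(-3536 + 3038)/(l + 2194) = (-3536 + 3038)/(778 + 2194) = -498/2972 = -498*1/2972 = -249/1486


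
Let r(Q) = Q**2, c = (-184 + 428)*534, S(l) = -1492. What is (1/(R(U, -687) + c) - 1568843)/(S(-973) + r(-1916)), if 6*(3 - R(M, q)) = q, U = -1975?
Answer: -136398871053/319040456476 ≈ -0.42753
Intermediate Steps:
R(M, q) = 3 - q/6
c = 130296 (c = 244*534 = 130296)
(1/(R(U, -687) + c) - 1568843)/(S(-973) + r(-1916)) = (1/((3 - 1/6*(-687)) + 130296) - 1568843)/(-1492 + (-1916)**2) = (1/((3 + 229/2) + 130296) - 1568843)/(-1492 + 3671056) = (1/(235/2 + 130296) - 1568843)/3669564 = (1/(260827/2) - 1568843)*(1/3669564) = (2/260827 - 1568843)*(1/3669564) = -409196613159/260827*1/3669564 = -136398871053/319040456476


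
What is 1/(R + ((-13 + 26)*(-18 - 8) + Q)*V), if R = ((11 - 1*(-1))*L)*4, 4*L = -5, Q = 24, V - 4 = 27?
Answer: -1/9794 ≈ -0.00010210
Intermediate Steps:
V = 31 (V = 4 + 27 = 31)
L = -5/4 (L = (¼)*(-5) = -5/4 ≈ -1.2500)
R = -60 (R = ((11 - 1*(-1))*(-5/4))*4 = ((11 + 1)*(-5/4))*4 = (12*(-5/4))*4 = -15*4 = -60)
1/(R + ((-13 + 26)*(-18 - 8) + Q)*V) = 1/(-60 + ((-13 + 26)*(-18 - 8) + 24)*31) = 1/(-60 + (13*(-26) + 24)*31) = 1/(-60 + (-338 + 24)*31) = 1/(-60 - 314*31) = 1/(-60 - 9734) = 1/(-9794) = -1/9794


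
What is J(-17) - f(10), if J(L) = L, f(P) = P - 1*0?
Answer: -27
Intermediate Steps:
f(P) = P (f(P) = P + 0 = P)
J(-17) - f(10) = -17 - 1*10 = -17 - 10 = -27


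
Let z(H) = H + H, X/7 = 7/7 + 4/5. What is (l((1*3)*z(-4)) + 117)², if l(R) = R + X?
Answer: 278784/25 ≈ 11151.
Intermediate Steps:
X = 63/5 (X = 7*(7/7 + 4/5) = 7*(7*(⅐) + 4*(⅕)) = 7*(1 + ⅘) = 7*(9/5) = 63/5 ≈ 12.600)
z(H) = 2*H
l(R) = 63/5 + R (l(R) = R + 63/5 = 63/5 + R)
(l((1*3)*z(-4)) + 117)² = ((63/5 + (1*3)*(2*(-4))) + 117)² = ((63/5 + 3*(-8)) + 117)² = ((63/5 - 24) + 117)² = (-57/5 + 117)² = (528/5)² = 278784/25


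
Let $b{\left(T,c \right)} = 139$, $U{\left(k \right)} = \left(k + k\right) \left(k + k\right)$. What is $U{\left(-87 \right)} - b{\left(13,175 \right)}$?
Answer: $30137$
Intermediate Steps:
$U{\left(k \right)} = 4 k^{2}$ ($U{\left(k \right)} = 2 k 2 k = 4 k^{2}$)
$U{\left(-87 \right)} - b{\left(13,175 \right)} = 4 \left(-87\right)^{2} - 139 = 4 \cdot 7569 - 139 = 30276 - 139 = 30137$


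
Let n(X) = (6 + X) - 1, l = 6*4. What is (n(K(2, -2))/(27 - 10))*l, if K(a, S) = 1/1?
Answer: 144/17 ≈ 8.4706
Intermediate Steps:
K(a, S) = 1
l = 24
n(X) = 5 + X
(n(K(2, -2))/(27 - 10))*l = ((5 + 1)/(27 - 10))*24 = (6/17)*24 = 144/17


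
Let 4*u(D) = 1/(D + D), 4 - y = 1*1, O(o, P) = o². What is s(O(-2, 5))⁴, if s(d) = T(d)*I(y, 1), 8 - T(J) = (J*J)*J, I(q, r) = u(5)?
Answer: 2401/625 ≈ 3.8416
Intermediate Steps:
y = 3 (y = 4 - 1 = 3)
u(D) = 1/(8*D) (u(D) = 1/(4*(D + D)) = 1/(4*((2*D))) = (1/(2*D))/4 = 1/(8*D))
I(q, r) = 1/40 (I(q, r) = (⅛)/5 = (⅛)*(⅕) = 1/40)
T(J) = 8 - J³ (T(J) = 8 - J*J*J = 8 - J²*J = 8 - J³)
s(d) = ⅕ - d³/40 (s(d) = (8 - d³)*(1/40) = ⅕ - d³/40)
s(O(-2, 5))⁴ = (⅕ - ((-2)²)³/40)⁴ = (⅕ - 1/40*4³)⁴ = (⅕ - 1/40*64)⁴ = (⅕ - 8/5)⁴ = (-7/5)⁴ = 2401/625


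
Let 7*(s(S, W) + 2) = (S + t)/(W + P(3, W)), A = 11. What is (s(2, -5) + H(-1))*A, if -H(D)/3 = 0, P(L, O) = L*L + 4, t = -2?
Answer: -22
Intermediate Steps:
P(L, O) = 4 + L² (P(L, O) = L² + 4 = 4 + L²)
H(D) = 0 (H(D) = -3*0 = 0)
s(S, W) = -2 + (-2 + S)/(7*(13 + W)) (s(S, W) = -2 + ((S - 2)/(W + (4 + 3²)))/7 = -2 + ((-2 + S)/(W + (4 + 9)))/7 = -2 + ((-2 + S)/(W + 13))/7 = -2 + ((-2 + S)/(13 + W))/7 = -2 + (-2 + S)/(7*(13 + W)))
(s(2, -5) + H(-1))*A = ((-184 + 2 - 14*(-5))/(7*(13 - 5)) + 0)*11 = ((⅐)*(-184 + 2 + 70)/8 + 0)*11 = ((⅐)*(⅛)*(-112) + 0)*11 = (-2 + 0)*11 = -2*11 = -22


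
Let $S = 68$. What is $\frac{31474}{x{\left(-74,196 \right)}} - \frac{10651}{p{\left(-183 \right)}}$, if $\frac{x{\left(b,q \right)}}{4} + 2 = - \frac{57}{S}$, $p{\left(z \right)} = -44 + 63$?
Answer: $- \frac{12221745}{3667} \approx -3332.9$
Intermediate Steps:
$p{\left(z \right)} = 19$
$x{\left(b,q \right)} = - \frac{193}{17}$ ($x{\left(b,q \right)} = -8 + 4 \left(- \frac{57}{68}\right) = -8 - \frac{57}{17} = - \frac{193}{17}$)
$\frac{31474}{x{\left(-74,196 \right)}} - \frac{10651}{p{\left(-183 \right)}} = \frac{31474}{- \frac{193}{17}} - \frac{10651}{19} = 31474 \left(- \frac{17}{193}\right) - \frac{10651}{19} = - \frac{535058}{193} - \frac{10651}{19} = - \frac{12221745}{3667}$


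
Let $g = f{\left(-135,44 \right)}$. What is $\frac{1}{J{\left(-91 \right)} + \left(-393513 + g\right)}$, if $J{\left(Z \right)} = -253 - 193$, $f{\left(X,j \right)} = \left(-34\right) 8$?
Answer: $- \frac{1}{394231} \approx -2.5366 \cdot 10^{-6}$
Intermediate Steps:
$f{\left(X,j \right)} = -272$
$g = -272$
$J{\left(Z \right)} = -446$
$\frac{1}{J{\left(-91 \right)} + \left(-393513 + g\right)} = \frac{1}{-446 - 393785} = \frac{1}{-394231} = - \frac{1}{394231}$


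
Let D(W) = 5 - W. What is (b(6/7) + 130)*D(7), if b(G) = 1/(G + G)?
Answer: -1567/6 ≈ -261.17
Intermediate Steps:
b(G) = 1/(2*G)
(b(6/7) + 130)*D(7) = (1/(2*((6/7))) + 130)*(5 - 1*7) = (1/(2*((6*(⅐)))) + 130)*(5 - 7) = (1/(2*(6/7)) + 130)*(-2) = ((½)*(7/6) + 130)*(-2) = (7/12 + 130)*(-2) = (1567/12)*(-2) = -1567/6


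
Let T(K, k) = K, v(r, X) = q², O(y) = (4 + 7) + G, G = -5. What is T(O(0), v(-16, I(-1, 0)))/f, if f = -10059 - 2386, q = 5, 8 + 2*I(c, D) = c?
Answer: -6/12445 ≈ -0.00048212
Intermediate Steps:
I(c, D) = -4 + c/2
O(y) = 6 (O(y) = (4 + 7) - 5 = 11 - 5 = 6)
f = -12445
v(r, X) = 25 (v(r, X) = 5² = 25)
T(O(0), v(-16, I(-1, 0)))/f = 6/(-12445) = 6*(-1/12445) = -6/12445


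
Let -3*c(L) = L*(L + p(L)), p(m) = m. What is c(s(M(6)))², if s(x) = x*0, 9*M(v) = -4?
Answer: 0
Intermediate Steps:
M(v) = -4/9 (M(v) = (⅑)*(-4) = -4/9)
s(x) = 0
c(L) = -2*L²/3 (c(L) = -L*(L + L)/3 = -L*2*L/3 = -2*L²/3)
c(s(M(6)))² = (-⅔*0²)² = (-⅔*0)² = 0² = 0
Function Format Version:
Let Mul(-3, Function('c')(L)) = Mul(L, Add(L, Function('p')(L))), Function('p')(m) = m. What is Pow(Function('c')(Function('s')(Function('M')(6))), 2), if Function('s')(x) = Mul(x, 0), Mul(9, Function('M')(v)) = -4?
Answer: 0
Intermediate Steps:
Function('M')(v) = Rational(-4, 9) (Function('M')(v) = Mul(Rational(1, 9), -4) = Rational(-4, 9))
Function('s')(x) = 0
Function('c')(L) = Mul(Rational(-2, 3), Pow(L, 2)) (Function('c')(L) = Mul(Rational(-1, 3), Mul(L, Add(L, L))) = Mul(Rational(-1, 3), Mul(L, Mul(2, L))) = Mul(Rational(-1, 3), Mul(2, Pow(L, 2))) = Mul(Rational(-2, 3), Pow(L, 2)))
Pow(Function('c')(Function('s')(Function('M')(6))), 2) = Pow(Mul(Rational(-2, 3), Pow(0, 2)), 2) = Pow(Mul(Rational(-2, 3), 0), 2) = Pow(0, 2) = 0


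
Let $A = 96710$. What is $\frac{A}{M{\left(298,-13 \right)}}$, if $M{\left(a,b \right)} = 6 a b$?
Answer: $- \frac{48355}{11622} \approx -4.1606$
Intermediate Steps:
$M{\left(a,b \right)} = 6 a b$
$\frac{A}{M{\left(298,-13 \right)}} = \frac{96710}{6 \cdot 298 \left(-13\right)} = \frac{96710}{-23244} = 96710 \left(- \frac{1}{23244}\right) = - \frac{48355}{11622}$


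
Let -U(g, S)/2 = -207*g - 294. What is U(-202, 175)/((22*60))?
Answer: -692/11 ≈ -62.909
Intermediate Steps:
U(g, S) = 588 + 414*g (U(g, S) = -2*(-207*g - 294) = -2*(-294 - 207*g) = 588 + 414*g)
U(-202, 175)/((22*60)) = (588 + 414*(-202))/((22*60)) = (588 - 83628)/1320 = -83040*1/1320 = -692/11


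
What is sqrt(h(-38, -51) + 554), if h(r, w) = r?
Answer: 2*sqrt(129) ≈ 22.716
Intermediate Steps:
sqrt(h(-38, -51) + 554) = sqrt(-38 + 554) = sqrt(516) = 2*sqrt(129)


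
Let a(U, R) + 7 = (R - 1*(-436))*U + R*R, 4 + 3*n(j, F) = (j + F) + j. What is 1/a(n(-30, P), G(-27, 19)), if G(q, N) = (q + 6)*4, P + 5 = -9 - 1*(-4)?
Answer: -3/4901 ≈ -0.00061212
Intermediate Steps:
P = -10 (P = -5 + (-9 - 1*(-4)) = -5 + (-9 + 4) = -5 - 5 = -10)
n(j, F) = -4/3 + F/3 + 2*j/3 (n(j, F) = -4/3 + ((j + F) + j)/3 = -4/3 + ((F + j) + j)/3 = -4/3 + (F + 2*j)/3 = -4/3 + (F/3 + 2*j/3) = -4/3 + F/3 + 2*j/3)
G(q, N) = 24 + 4*q (G(q, N) = (6 + q)*4 = 24 + 4*q)
a(U, R) = -7 + R² + U*(436 + R) (a(U, R) = -7 + ((R - 1*(-436))*U + R*R) = -7 + ((R + 436)*U + R²) = -7 + ((436 + R)*U + R²) = -7 + (U*(436 + R) + R²) = -7 + (R² + U*(436 + R)) = -7 + R² + U*(436 + R))
1/a(n(-30, P), G(-27, 19)) = 1/(-7 + (24 + 4*(-27))² + 436*(-4/3 + (⅓)*(-10) + (⅔)*(-30)) + (24 + 4*(-27))*(-4/3 + (⅓)*(-10) + (⅔)*(-30))) = 1/(-7 + (24 - 108)² + 436*(-4/3 - 10/3 - 20) + (24 - 108)*(-4/3 - 10/3 - 20)) = 1/(-7 + (-84)² + 436*(-74/3) - 84*(-74/3)) = 1/(-7 + 7056 - 32264/3 + 2072) = 1/(-4901/3) = -3/4901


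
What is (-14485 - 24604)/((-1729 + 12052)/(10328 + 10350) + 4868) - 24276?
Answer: -2444693278594/100670827 ≈ -24284.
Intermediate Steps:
(-14485 - 24604)/((-1729 + 12052)/(10328 + 10350) + 4868) - 24276 = -39089/(10323/20678 + 4868) - 24276 = -39089/100670827/20678 - 24276 = -39089*20678/100670827 - 24276 = -808282342/100670827 - 24276 = -2444693278594/100670827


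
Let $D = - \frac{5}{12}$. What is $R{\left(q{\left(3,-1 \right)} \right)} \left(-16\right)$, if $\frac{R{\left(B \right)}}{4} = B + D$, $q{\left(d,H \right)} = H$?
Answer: $\frac{272}{3} \approx 90.667$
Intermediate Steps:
$D = - \frac{5}{12}$ ($D = \left(-5\right) \frac{1}{12} = - \frac{5}{12} \approx -0.41667$)
$R{\left(B \right)} = - \frac{5}{3} + 4 B$ ($R{\left(B \right)} = 4 \left(B - \frac{5}{12}\right) = 4 \left(- \frac{5}{12} + B\right) = - \frac{5}{3} + 4 B$)
$R{\left(q{\left(3,-1 \right)} \right)} \left(-16\right) = \left(- \frac{5}{3} + 4 \left(-1\right)\right) \left(-16\right) = \left(- \frac{5}{3} - 4\right) \left(-16\right) = \left(- \frac{17}{3}\right) \left(-16\right) = \frac{272}{3}$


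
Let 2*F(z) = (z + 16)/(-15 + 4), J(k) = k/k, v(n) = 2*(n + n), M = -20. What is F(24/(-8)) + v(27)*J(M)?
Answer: 2363/22 ≈ 107.41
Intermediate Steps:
v(n) = 4*n (v(n) = 2*(2*n) = 4*n)
J(k) = 1
F(z) = -8/11 - z/22 (F(z) = ((z + 16)/(-15 + 4))/2 = ((16 + z)/(-11))/2 = ((16 + z)*(-1/11))/2 = (-16/11 - z/11)/2 = -8/11 - z/22)
F(24/(-8)) + v(27)*J(M) = (-8/11 - 12/(11*(-8))) + (4*27)*1 = (-8/11 - 12*(-1)/(11*8)) + 108*1 = (-8/11 - 1/22*(-3)) + 108 = (-8/11 + 3/22) + 108 = -13/22 + 108 = 2363/22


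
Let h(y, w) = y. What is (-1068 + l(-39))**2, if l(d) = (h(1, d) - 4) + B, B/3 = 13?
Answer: 1065024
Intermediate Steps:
B = 39 (B = 3*13 = 39)
l(d) = 36 (l(d) = (1 - 4) + 39 = -3 + 39 = 36)
(-1068 + l(-39))**2 = (-1068 + 36)**2 = (-1032)**2 = 1065024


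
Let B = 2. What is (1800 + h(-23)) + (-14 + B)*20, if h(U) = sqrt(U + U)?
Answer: 1560 + I*sqrt(46) ≈ 1560.0 + 6.7823*I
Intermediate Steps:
h(U) = sqrt(2)*sqrt(U) (h(U) = sqrt(2*U) = sqrt(2)*sqrt(U))
(1800 + h(-23)) + (-14 + B)*20 = (1800 + sqrt(2)*sqrt(-23)) + (-14 + 2)*20 = (1800 + sqrt(2)*(I*sqrt(23))) - 12*20 = (1800 + I*sqrt(46)) - 240 = 1560 + I*sqrt(46)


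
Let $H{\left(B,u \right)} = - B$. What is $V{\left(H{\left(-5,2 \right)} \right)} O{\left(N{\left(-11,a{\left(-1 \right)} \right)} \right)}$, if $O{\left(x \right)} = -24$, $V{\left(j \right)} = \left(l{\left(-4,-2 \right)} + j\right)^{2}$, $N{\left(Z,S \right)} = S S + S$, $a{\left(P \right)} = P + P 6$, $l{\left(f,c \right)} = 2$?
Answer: $-1176$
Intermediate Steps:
$a{\left(P \right)} = 7 P$ ($a{\left(P \right)} = P + 6 P = 7 P$)
$N{\left(Z,S \right)} = S + S^{2}$ ($N{\left(Z,S \right)} = S^{2} + S = S + S^{2}$)
$V{\left(j \right)} = \left(2 + j\right)^{2}$
$V{\left(H{\left(-5,2 \right)} \right)} O{\left(N{\left(-11,a{\left(-1 \right)} \right)} \right)} = \left(2 - -5\right)^{2} \left(-24\right) = \left(2 + 5\right)^{2} \left(-24\right) = 7^{2} \left(-24\right) = 49 \left(-24\right) = -1176$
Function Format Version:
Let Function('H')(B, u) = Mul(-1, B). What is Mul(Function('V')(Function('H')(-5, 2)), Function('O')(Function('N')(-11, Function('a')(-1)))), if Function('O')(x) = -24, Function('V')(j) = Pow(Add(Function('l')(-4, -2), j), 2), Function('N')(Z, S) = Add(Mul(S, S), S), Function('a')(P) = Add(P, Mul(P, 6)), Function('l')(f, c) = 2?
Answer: -1176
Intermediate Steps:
Function('a')(P) = Mul(7, P) (Function('a')(P) = Add(P, Mul(6, P)) = Mul(7, P))
Function('N')(Z, S) = Add(S, Pow(S, 2)) (Function('N')(Z, S) = Add(Pow(S, 2), S) = Add(S, Pow(S, 2)))
Function('V')(j) = Pow(Add(2, j), 2)
Mul(Function('V')(Function('H')(-5, 2)), Function('O')(Function('N')(-11, Function('a')(-1)))) = Mul(Pow(Add(2, Mul(-1, -5)), 2), -24) = Mul(Pow(Add(2, 5), 2), -24) = Mul(Pow(7, 2), -24) = Mul(49, -24) = -1176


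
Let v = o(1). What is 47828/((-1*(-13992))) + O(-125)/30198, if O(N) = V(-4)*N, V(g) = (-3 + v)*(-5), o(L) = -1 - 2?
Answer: 5272121/1600494 ≈ 3.2941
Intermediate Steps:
o(L) = -3
v = -3
V(g) = 30 (V(g) = (-3 - 3)*(-5) = -6*(-5) = 30)
O(N) = 30*N
47828/((-1*(-13992))) + O(-125)/30198 = 47828/((-1*(-13992))) + (30*(-125))/30198 = 47828/13992 - 3750*1/30198 = 47828*(1/13992) - 625/5033 = 1087/318 - 625/5033 = 5272121/1600494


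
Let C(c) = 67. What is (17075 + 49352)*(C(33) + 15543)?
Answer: 1036925470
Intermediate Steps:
(17075 + 49352)*(C(33) + 15543) = (17075 + 49352)*(67 + 15543) = 66427*15610 = 1036925470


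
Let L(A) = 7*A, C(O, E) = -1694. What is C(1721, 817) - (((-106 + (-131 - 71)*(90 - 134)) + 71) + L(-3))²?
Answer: -78005918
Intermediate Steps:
C(1721, 817) - (((-106 + (-131 - 71)*(90 - 134)) + 71) + L(-3))² = -1694 - (((-106 + (-131 - 71)*(90 - 134)) + 71) + 7*(-3))² = -1694 - (((-106 - 202*(-44)) + 71) - 21)² = -1694 - (((-106 + 8888) + 71) - 21)² = -1694 - ((8782 + 71) - 21)² = -1694 - (8853 - 21)² = -1694 - 1*8832² = -1694 - 1*78004224 = -1694 - 78004224 = -78005918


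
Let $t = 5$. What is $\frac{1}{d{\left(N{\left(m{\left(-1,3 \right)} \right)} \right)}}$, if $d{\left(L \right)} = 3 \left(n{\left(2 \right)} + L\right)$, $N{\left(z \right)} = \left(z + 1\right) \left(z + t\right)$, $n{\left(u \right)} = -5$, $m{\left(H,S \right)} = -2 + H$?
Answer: $- \frac{1}{27} \approx -0.037037$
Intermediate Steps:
$N{\left(z \right)} = \left(1 + z\right) \left(5 + z\right)$ ($N{\left(z \right)} = \left(z + 1\right) \left(z + 5\right) = \left(1 + z\right) \left(5 + z\right)$)
$d{\left(L \right)} = -15 + 3 L$ ($d{\left(L \right)} = 3 \left(-5 + L\right) = -15 + 3 L$)
$\frac{1}{d{\left(N{\left(m{\left(-1,3 \right)} \right)} \right)}} = \frac{1}{-15 + 3 \left(5 + \left(-2 - 1\right)^{2} + 6 \left(-2 - 1\right)\right)} = \frac{1}{-15 + 3 \left(5 + \left(-3\right)^{2} + 6 \left(-3\right)\right)} = \frac{1}{-15 + 3 \left(5 + 9 - 18\right)} = \frac{1}{-15 + 3 \left(-4\right)} = \frac{1}{-15 - 12} = \frac{1}{-27} = - \frac{1}{27}$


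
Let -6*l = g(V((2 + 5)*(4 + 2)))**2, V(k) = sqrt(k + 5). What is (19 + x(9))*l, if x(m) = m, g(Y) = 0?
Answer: 0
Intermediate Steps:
V(k) = sqrt(5 + k)
l = 0 (l = -1/6*0**2 = -1/6*0 = 0)
(19 + x(9))*l = (19 + 9)*0 = 28*0 = 0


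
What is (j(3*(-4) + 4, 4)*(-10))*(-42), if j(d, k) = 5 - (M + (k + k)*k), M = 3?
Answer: -12600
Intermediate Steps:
j(d, k) = 2 - 2*k² (j(d, k) = 5 - (3 + (k + k)*k) = 5 - (3 + (2*k)*k) = 5 - (3 + 2*k²) = 5 + (-3 - 2*k²) = 2 - 2*k²)
(j(3*(-4) + 4, 4)*(-10))*(-42) = ((2 - 2*4²)*(-10))*(-42) = ((2 - 2*16)*(-10))*(-42) = ((2 - 32)*(-10))*(-42) = -30*(-10)*(-42) = 300*(-42) = -12600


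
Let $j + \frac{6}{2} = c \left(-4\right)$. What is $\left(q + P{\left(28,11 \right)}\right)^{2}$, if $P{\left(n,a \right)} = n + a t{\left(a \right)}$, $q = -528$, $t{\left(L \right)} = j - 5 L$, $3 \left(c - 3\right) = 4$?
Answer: $\frac{15888196}{9} \approx 1.7654 \cdot 10^{6}$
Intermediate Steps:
$c = \frac{13}{3}$ ($c = 3 + \frac{1}{3} \cdot 4 = 3 + \frac{4}{3} = \frac{13}{3} \approx 4.3333$)
$j = - \frac{61}{3}$ ($j = -3 + \frac{13}{3} \left(-4\right) = -3 - \frac{52}{3} = - \frac{61}{3} \approx -20.333$)
$t{\left(L \right)} = - \frac{61}{3} - 5 L$
$P{\left(n,a \right)} = n + a \left(- \frac{61}{3} - 5 a\right)$
$\left(q + P{\left(28,11 \right)}\right)^{2} = \left(-528 + \left(28 - \frac{11 \left(61 + 15 \cdot 11\right)}{3}\right)\right)^{2} = \left(-528 + \left(28 - \frac{11 \left(61 + 165\right)}{3}\right)\right)^{2} = \left(-528 + \left(28 - \frac{11}{3} \cdot 226\right)\right)^{2} = \left(-528 + \left(28 - \frac{2486}{3}\right)\right)^{2} = \left(-528 - \frac{2402}{3}\right)^{2} = \left(- \frac{3986}{3}\right)^{2} = \frac{15888196}{9}$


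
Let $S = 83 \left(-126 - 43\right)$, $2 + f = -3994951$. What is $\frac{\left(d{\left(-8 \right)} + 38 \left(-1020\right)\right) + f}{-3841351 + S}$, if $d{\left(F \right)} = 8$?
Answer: $\frac{4033705}{3855378} \approx 1.0463$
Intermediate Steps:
$f = -3994953$ ($f = -2 - 3994951 = -3994953$)
$S = -14027$ ($S = 83 \left(-169\right) = -14027$)
$\frac{\left(d{\left(-8 \right)} + 38 \left(-1020\right)\right) + f}{-3841351 + S} = \frac{\left(8 + 38 \left(-1020\right)\right) - 3994953}{-3841351 - 14027} = \frac{\left(8 - 38760\right) - 3994953}{-3855378} = \left(-38752 - 3994953\right) \left(- \frac{1}{3855378}\right) = \left(-4033705\right) \left(- \frac{1}{3855378}\right) = \frac{4033705}{3855378}$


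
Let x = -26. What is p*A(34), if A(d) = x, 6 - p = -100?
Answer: -2756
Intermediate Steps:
p = 106 (p = 6 - 1*(-100) = 6 + 100 = 106)
A(d) = -26
p*A(34) = 106*(-26) = -2756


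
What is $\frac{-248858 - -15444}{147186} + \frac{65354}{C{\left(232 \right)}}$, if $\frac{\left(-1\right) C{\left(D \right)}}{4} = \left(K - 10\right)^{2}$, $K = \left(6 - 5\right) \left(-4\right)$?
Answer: $- \frac{2450547605}{28848456} \approx -84.946$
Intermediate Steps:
$K = -4$ ($K = 1 \left(-4\right) = -4$)
$C{\left(D \right)} = -784$ ($C{\left(D \right)} = - 4 \left(-4 - 10\right)^{2} = - 4 \left(-14\right)^{2} = \left(-4\right) 196 = -784$)
$\frac{-248858 - -15444}{147186} + \frac{65354}{C{\left(232 \right)}} = \frac{-248858 - -15444}{147186} + \frac{65354}{-784} = \left(-248858 + 15444\right) \frac{1}{147186} + 65354 \left(- \frac{1}{784}\right) = \left(-233414\right) \frac{1}{147186} - \frac{32677}{392} = - \frac{116707}{73593} - \frac{32677}{392} = - \frac{2450547605}{28848456}$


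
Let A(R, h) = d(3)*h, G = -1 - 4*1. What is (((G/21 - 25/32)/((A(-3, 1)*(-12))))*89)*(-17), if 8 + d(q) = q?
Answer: 207281/8064 ≈ 25.704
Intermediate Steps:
G = -5 (G = -1 - 4 = -5)
d(q) = -8 + q
A(R, h) = -5*h (A(R, h) = (-8 + 3)*h = -5*h)
(((G/21 - 25/32)/((A(-3, 1)*(-12))))*89)*(-17) = (((-5/21 - 25/32)/((-5*1*(-12))))*89)*(-17) = (((-5*1/21 - 25*1/32)/((-5*(-12))))*89)*(-17) = (((-5/21 - 25/32)/60)*89)*(-17) = (-685/672*1/60*89)*(-17) = -137/8064*89*(-17) = -12193/8064*(-17) = 207281/8064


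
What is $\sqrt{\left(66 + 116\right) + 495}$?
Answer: $\sqrt{677} \approx 26.019$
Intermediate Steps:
$\sqrt{\left(66 + 116\right) + 495} = \sqrt{182 + 495} = \sqrt{677}$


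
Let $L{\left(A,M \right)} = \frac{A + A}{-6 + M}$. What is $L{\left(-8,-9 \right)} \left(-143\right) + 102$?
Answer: $- \frac{758}{15} \approx -50.533$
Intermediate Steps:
$L{\left(A,M \right)} = \frac{2 A}{-6 + M}$
$L{\left(-8,-9 \right)} \left(-143\right) + 102 = 2 \left(-8\right) \frac{1}{-6 - 9} \left(-143\right) + 102 = 2 \left(-8\right) \frac{1}{-15} \left(-143\right) + 102 = 2 \left(-8\right) \left(- \frac{1}{15}\right) \left(-143\right) + 102 = \frac{16}{15} \left(-143\right) + 102 = - \frac{2288}{15} + 102 = - \frac{758}{15}$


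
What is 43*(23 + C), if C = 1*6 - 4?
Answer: 1075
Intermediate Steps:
C = 2 (C = 6 - 4 = 2)
43*(23 + C) = 43*(23 + 2) = 43*25 = 1075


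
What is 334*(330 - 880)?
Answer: -183700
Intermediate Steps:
334*(330 - 880) = 334*(-550) = -183700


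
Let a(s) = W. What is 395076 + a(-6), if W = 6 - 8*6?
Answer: 395034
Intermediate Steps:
W = -42 (W = 6 - 48 = -42)
a(s) = -42
395076 + a(-6) = 395076 - 42 = 395034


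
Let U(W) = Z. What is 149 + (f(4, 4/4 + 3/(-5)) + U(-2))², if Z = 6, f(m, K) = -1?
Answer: 174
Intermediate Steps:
U(W) = 6
149 + (f(4, 4/4 + 3/(-5)) + U(-2))² = 149 + (-1 + 6)² = 149 + 5² = 149 + 25 = 174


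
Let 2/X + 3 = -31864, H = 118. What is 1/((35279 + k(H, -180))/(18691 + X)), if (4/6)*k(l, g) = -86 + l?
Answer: 595626095/1125765509 ≈ 0.52909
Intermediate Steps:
X = -2/31867 (X = 2/(-3 - 31864) = 2/(-31867) = 2*(-1/31867) = -2/31867 ≈ -6.2761e-5)
k(l, g) = -129 + 3*l/2 (k(l, g) = 3*(-86 + l)/2 = -129 + 3*l/2)
1/((35279 + k(H, -180))/(18691 + X)) = 1/((35279 + (-129 + (3/2)*118))/(18691 - 2/31867)) = 1/((35279 + (-129 + 177))/(595626095/31867)) = 1/((35279 + 48)*(31867/595626095)) = 1/(35327*(31867/595626095)) = 1/(1125765509/595626095) = 595626095/1125765509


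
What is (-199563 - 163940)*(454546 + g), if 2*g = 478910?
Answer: -252271445503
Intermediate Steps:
g = 239455 (g = (1/2)*478910 = 239455)
(-199563 - 163940)*(454546 + g) = (-199563 - 163940)*(454546 + 239455) = -363503*694001 = -252271445503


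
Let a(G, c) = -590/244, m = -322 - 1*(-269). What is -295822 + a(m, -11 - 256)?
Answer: -36090579/122 ≈ -2.9582e+5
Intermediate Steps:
m = -53 (m = -322 + 269 = -53)
a(G, c) = -295/122 (a(G, c) = -590*1/244 = -295/122)
-295822 + a(m, -11 - 256) = -295822 - 295/122 = -36090579/122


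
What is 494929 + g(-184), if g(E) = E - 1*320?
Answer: 494425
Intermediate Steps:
g(E) = -320 + E (g(E) = E - 320 = -320 + E)
494929 + g(-184) = 494929 + (-320 - 184) = 494929 - 504 = 494425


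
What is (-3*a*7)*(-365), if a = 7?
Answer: 53655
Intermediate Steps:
(-3*a*7)*(-365) = (-3*7*7)*(-365) = -21*7*(-365) = -147*(-365) = 53655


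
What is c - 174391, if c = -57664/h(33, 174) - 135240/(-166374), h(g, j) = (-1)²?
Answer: -6434630555/27729 ≈ -2.3205e+5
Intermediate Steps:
h(g, j) = 1
c = -1598942516/27729 (c = -57664/1 - 135240/(-166374) = -57664*1 - 135240*(-1/166374) = -57664 + 22540/27729 = -1598942516/27729 ≈ -57663.)
c - 174391 = -1598942516/27729 - 174391 = -6434630555/27729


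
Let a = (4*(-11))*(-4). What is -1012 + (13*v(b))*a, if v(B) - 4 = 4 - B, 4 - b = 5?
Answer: 19580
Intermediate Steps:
b = -1 (b = 4 - 1*5 = 4 - 5 = -1)
v(B) = 8 - B (v(B) = 4 + (4 - B) = 8 - B)
a = 176 (a = -44*(-4) = 176)
-1012 + (13*v(b))*a = -1012 + (13*(8 - 1*(-1)))*176 = -1012 + (13*(8 + 1))*176 = -1012 + (13*9)*176 = -1012 + 117*176 = -1012 + 20592 = 19580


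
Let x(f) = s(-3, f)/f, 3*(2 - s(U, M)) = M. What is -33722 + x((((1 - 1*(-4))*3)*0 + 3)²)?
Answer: -303499/9 ≈ -33722.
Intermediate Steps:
s(U, M) = 2 - M/3
x(f) = (2 - f/3)/f
-33722 + x((((1 - 1*(-4))*3)*0 + 3)²) = -33722 + (6 - (((1 - 1*(-4))*3)*0 + 3)²)/(3*((((1 - 1*(-4))*3)*0 + 3)²)) = -33722 + (6 - (((1 + 4)*3)*0 + 3)²)/(3*((((1 + 4)*3)*0 + 3)²)) = -33722 + (6 - ((5*3)*0 + 3)²)/(3*(((5*3)*0 + 3)²)) = -33722 + (6 - (15*0 + 3)²)/(3*((15*0 + 3)²)) = -33722 + (6 - (0 + 3)²)/(3*((0 + 3)²)) = -33722 + (6 - 1*3²)/(3*(3²)) = -33722 + (⅓)*(6 - 1*9)/9 = -33722 + (⅓)*(⅑)*(6 - 9) = -33722 + (⅓)*(⅑)*(-3) = -33722 - ⅑ = -303499/9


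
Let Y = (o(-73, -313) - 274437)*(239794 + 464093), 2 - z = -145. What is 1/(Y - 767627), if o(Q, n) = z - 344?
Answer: -1/193312069985 ≈ -5.1730e-12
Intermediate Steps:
z = 147 (z = 2 - 1*(-145) = 2 + 145 = 147)
o(Q, n) = -197 (o(Q, n) = 147 - 344 = -197)
Y = -193311302358 (Y = (-197 - 274437)*(239794 + 464093) = -274634*703887 = -193311302358)
1/(Y - 767627) = 1/(-193311302358 - 767627) = 1/(-193312069985) = -1/193312069985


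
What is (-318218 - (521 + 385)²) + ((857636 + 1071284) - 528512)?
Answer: 261354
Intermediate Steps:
(-318218 - (521 + 385)²) + ((857636 + 1071284) - 528512) = (-318218 - 1*906²) + (1928920 - 528512) = (-318218 - 1*820836) + 1400408 = (-318218 - 820836) + 1400408 = -1139054 + 1400408 = 261354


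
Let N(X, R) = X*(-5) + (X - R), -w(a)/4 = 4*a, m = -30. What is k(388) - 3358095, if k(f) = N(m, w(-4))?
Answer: -3358039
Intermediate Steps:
w(a) = -16*a
N(X, R) = -R - 4*X (N(X, R) = -5*X + (X - R) = -R - 4*X)
k(f) = 56 (k(f) = -(-16)*(-4) - 4*(-30) = -1*64 + 120 = -64 + 120 = 56)
k(388) - 3358095 = 56 - 3358095 = -3358039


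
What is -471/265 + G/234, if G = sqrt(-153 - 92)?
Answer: -471/265 + 7*I*sqrt(5)/234 ≈ -1.7774 + 0.066891*I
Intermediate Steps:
G = 7*I*sqrt(5) (G = sqrt(-245) = 7*I*sqrt(5) ≈ 15.652*I)
-471/265 + G/234 = -471/265 + (7*I*sqrt(5))/234 = -471*1/265 + (7*I*sqrt(5))*(1/234) = -471/265 + 7*I*sqrt(5)/234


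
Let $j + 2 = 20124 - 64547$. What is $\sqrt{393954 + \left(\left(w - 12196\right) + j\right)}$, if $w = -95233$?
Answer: $30 \sqrt{269} \approx 492.04$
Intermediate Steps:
$j = -44425$ ($j = -2 + \left(20124 - 64547\right) = -2 - 44423 = -44425$)
$\sqrt{393954 + \left(\left(w - 12196\right) + j\right)} = \sqrt{393954 - 151854} = \sqrt{242100} = 30 \sqrt{269}$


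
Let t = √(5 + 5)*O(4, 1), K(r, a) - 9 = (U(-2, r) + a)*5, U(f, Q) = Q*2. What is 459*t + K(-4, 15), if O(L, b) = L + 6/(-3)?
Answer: 44 + 918*√10 ≈ 2947.0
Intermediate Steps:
O(L, b) = -2 + L (O(L, b) = L + 6*(-⅓) = L - 2 = -2 + L)
U(f, Q) = 2*Q
K(r, a) = 9 + 5*a + 10*r (K(r, a) = 9 + (2*r + a)*5 = 9 + (a + 2*r)*5 = 9 + (5*a + 10*r) = 9 + 5*a + 10*r)
t = 2*√10 (t = √(5 + 5)*(-2 + 4) = √10*2 = 2*√10 ≈ 6.3246)
459*t + K(-4, 15) = 459*(2*√10) + (9 + 5*15 + 10*(-4)) = 918*√10 + (9 + 75 - 40) = 918*√10 + 44 = 44 + 918*√10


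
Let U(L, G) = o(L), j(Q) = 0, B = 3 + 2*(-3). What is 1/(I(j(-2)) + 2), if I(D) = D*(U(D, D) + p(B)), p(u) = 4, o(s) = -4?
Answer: ½ ≈ 0.50000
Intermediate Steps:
B = -3 (B = 3 - 6 = -3)
U(L, G) = -4
I(D) = 0 (I(D) = D*(-4 + 4) = D*0 = 0)
1/(I(j(-2)) + 2) = 1/(0 + 2) = 1/2 = ½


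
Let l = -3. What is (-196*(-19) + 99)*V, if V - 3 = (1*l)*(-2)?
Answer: 34407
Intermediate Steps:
V = 9 (V = 3 + (1*(-3))*(-2) = 3 - 3*(-2) = 3 + 6 = 9)
(-196*(-19) + 99)*V = (-196*(-19) + 99)*9 = (3724 + 99)*9 = 3823*9 = 34407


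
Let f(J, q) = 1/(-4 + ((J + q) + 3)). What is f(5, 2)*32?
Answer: 16/3 ≈ 5.3333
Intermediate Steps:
f(J, q) = 1/(-1 + J + q) (f(J, q) = 1/(-4 + (3 + J + q)) = 1/(-1 + J + q))
f(5, 2)*32 = 32/(-1 + 5 + 2) = 32/6 = (⅙)*32 = 16/3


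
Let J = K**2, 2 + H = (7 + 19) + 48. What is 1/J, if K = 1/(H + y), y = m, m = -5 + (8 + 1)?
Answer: 5776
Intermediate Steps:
H = 72 (H = -2 + ((7 + 19) + 48) = -2 + (26 + 48) = -2 + 74 = 72)
m = 4 (m = -5 + 9 = 4)
y = 4
K = 1/76 (K = 1/(72 + 4) = 1/76 ≈ 0.013158)
J = 1/5776 (J = (1/76)**2 = 1/5776 ≈ 0.00017313)
1/J = 1/(1/5776) = 5776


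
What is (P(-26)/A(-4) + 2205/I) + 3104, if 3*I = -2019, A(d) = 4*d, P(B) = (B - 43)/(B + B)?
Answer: 1736160347/559936 ≈ 3100.6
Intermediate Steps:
P(B) = (-43 + B)/(2*B) (P(B) = (-43 + B)/((2*B)) = (-43 + B)*(1/(2*B)) = (-43 + B)/(2*B))
I = -673 (I = (⅓)*(-2019) = -673)
(P(-26)/A(-4) + 2205/I) + 3104 = (((½)*(-43 - 26)/(-26))/((4*(-4))) + 2205/(-673)) + 3104 = (((½)*(-1/26)*(-69))/(-16) + 2205*(-1/673)) + 3104 = ((69/52)*(-1/16) - 2205/673) + 3104 = (-69/832 - 2205/673) + 3104 = -1880997/559936 + 3104 = 1736160347/559936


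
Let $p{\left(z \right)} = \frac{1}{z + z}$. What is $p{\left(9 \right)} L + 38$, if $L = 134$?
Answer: $\frac{409}{9} \approx 45.444$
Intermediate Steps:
$p{\left(z \right)} = \frac{1}{2 z}$
$p{\left(9 \right)} L + 38 = \frac{1}{2 \cdot 9} \cdot 134 + 38 = \frac{1}{2} \cdot \frac{1}{9} \cdot 134 + 38 = \frac{1}{18} \cdot 134 + 38 = \frac{67}{9} + 38 = \frac{409}{9}$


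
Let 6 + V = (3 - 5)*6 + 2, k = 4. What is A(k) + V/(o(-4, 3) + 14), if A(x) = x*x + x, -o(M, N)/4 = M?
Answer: 292/15 ≈ 19.467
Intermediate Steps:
o(M, N) = -4*M
A(x) = x + x² (A(x) = x² + x = x + x²)
V = -16 (V = -6 + ((3 - 5)*6 + 2) = -6 + (-2*6 + 2) = -6 + (-12 + 2) = -6 - 10 = -16)
A(k) + V/(o(-4, 3) + 14) = 4*(1 + 4) - 16/(-4*(-4) + 14) = 4*5 - 16/(16 + 14) = 20 - 16/30 = 20 + (1/30)*(-16) = 20 - 8/15 = 292/15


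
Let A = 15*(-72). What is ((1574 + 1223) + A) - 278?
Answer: 1439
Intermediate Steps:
A = -1080
((1574 + 1223) + A) - 278 = ((1574 + 1223) - 1080) - 278 = (2797 - 1080) - 278 = 1717 - 278 = 1439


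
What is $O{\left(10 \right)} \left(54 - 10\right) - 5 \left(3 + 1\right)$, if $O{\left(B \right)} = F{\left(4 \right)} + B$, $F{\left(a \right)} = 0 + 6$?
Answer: $684$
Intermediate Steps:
$F{\left(a \right)} = 6$
$O{\left(B \right)} = 6 + B$
$O{\left(10 \right)} \left(54 - 10\right) - 5 \left(3 + 1\right) = \left(6 + 10\right) \left(54 - 10\right) - 5 \left(3 + 1\right) = 16 \cdot 44 - 20 = 704 - 20 = 684$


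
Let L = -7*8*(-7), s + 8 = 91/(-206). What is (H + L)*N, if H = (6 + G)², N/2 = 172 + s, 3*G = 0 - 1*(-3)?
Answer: 14858613/103 ≈ 1.4426e+5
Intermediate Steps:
G = 1 (G = (0 - 1*(-3))/3 = (0 + 3)/3 = (⅓)*3 = 1)
s = -1739/206 (s = -8 + 91/(-206) = -8 + 91*(-1/206) = -8 - 91/206 = -1739/206 ≈ -8.4417)
N = 33693/103 (N = 2*(172 - 1739/206) = 2*(33693/206) = 33693/103 ≈ 327.12)
L = 392 (L = -56*(-7) = 392)
H = 49 (H = (6 + 1)² = 7² = 49)
(H + L)*N = (49 + 392)*(33693/103) = 441*(33693/103) = 14858613/103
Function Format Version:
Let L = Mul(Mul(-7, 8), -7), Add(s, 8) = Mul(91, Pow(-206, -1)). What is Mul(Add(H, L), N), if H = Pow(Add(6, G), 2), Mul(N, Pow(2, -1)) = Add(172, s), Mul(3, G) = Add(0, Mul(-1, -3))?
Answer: Rational(14858613, 103) ≈ 1.4426e+5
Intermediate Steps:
G = 1 (G = Mul(Rational(1, 3), Add(0, Mul(-1, -3))) = Mul(Rational(1, 3), Add(0, 3)) = Mul(Rational(1, 3), 3) = 1)
s = Rational(-1739, 206) (s = Add(-8, Mul(91, Pow(-206, -1))) = Add(-8, Mul(91, Rational(-1, 206))) = Add(-8, Rational(-91, 206)) = Rational(-1739, 206) ≈ -8.4417)
N = Rational(33693, 103) (N = Mul(2, Add(172, Rational(-1739, 206))) = Mul(2, Rational(33693, 206)) = Rational(33693, 103) ≈ 327.12)
L = 392 (L = Mul(-56, -7) = 392)
H = 49 (H = Pow(Add(6, 1), 2) = Pow(7, 2) = 49)
Mul(Add(H, L), N) = Mul(Add(49, 392), Rational(33693, 103)) = Mul(441, Rational(33693, 103)) = Rational(14858613, 103)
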